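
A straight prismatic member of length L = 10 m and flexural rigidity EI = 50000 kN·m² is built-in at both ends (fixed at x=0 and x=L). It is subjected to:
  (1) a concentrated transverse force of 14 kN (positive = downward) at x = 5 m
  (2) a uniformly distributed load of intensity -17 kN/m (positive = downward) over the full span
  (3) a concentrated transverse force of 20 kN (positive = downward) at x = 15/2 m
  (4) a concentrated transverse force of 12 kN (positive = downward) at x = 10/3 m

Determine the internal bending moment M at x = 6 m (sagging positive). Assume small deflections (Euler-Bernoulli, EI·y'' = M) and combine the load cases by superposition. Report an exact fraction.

M(6) = -2801/72 kN·m

Load 1 — point force P=14 kN at a=5 m (b=L-a=5):
  M_1 = Pa²(a+3b)(L-x)/L³ - Pa²b/L²  [x>a] = 14·5²·(5+3·5)·(10-6)/10³ - 14·5²·5/10² = 21/2 kN·m
Load 2 — uniform load w=-17 kN/m over full span:
  M_2 = wLx/2 - wL²/12 - wx²/2 = (-17)·10·6/2 - (-17)·10²/12 - (-17)·6²/2 = -187/3 kN·m
Load 3 — point force P=20 kN at a=15/2 m (b=L-a=5/2):
  M_3 = Pb²(3a+b)x/L³ - Pab²/L²  [x≤a] = 20·(5/2)²·(3·(15/2)+(5/2))·6/10³ - 20·(15/2)·(5/2)²/10² = 75/8 kN·m
Load 4 — point force P=12 kN at a=10/3 m (b=L-a=20/3):
  M_4 = Pa²(a+3b)(L-x)/L³ - Pa²b/L²  [x>a] = 12·(10/3)²·((10/3)+3·(20/3))·(10-6)/10³ - 12·(10/3)²·(20/3)/10² = 32/9 kN·m
Superposition: M = Σ M_i = -2801/72 kN·m ≈ -38.902778 kN·m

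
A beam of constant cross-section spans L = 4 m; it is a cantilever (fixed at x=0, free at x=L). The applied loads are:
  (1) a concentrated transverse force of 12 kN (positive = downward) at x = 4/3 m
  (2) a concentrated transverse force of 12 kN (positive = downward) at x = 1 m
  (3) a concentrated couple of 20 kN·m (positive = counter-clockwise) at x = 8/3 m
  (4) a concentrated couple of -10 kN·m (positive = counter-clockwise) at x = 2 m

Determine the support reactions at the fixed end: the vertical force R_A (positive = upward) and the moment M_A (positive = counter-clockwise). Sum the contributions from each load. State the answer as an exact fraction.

R_A = 24 kN, M_A = 18 kN·m

Load 1 — point force P=12 kN at a=4/3 m (b=L-a=8/3):
  R_A = P = 12 kN
  M_A = Pa = 12·(4/3) = 16 kN·m
Load 2 — point force P=12 kN at a=1 m (b=L-a=3):
  R_A = P = 12 kN
  M_A = Pa = 12·1 = 12 kN·m
Load 3 — applied couple M₀=20 kN·m at a=8/3 m (b=L-a=4/3):
  R_A = 0 kN
  M_A = -M₀ = -20 kN·m
Load 4 — applied couple M₀=-10 kN·m at a=2 m (b=L-a=2):
  R_A = 0 kN
  M_A = -M₀ = -(-10) = 10 kN·m
Superposition: R_A = 24 kN, M_A = 18 kN·m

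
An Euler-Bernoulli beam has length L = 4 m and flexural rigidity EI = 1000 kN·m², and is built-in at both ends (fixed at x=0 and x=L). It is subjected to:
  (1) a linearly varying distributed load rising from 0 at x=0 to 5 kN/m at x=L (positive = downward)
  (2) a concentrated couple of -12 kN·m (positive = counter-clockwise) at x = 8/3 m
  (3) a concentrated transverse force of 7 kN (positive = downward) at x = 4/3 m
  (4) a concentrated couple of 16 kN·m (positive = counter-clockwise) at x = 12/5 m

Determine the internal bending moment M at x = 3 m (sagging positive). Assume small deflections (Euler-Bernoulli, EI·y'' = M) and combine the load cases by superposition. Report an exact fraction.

M(3) = 3289/5400 kN·m

Load 1 — triangular load w₀=5 kN/m (0→w₀ over full span):
  M_1 = 3w₀Lx/20 - w₀L²/30 - w₀x³/(6L) = 3·5·4·3/20 - 5·4²/30 - 5·3³/(6·4) = 17/24 kN·m
Load 2 — applied couple M₀=-12 kN·m at a=8/3 m (b=L-a=4/3):
  M_2 = R_Ax - M_A - M₀  [x>a] with R_A=-4, M_A=-4 = (-4)·3 - (-4) - (-12) = 4 kN·m
Load 3 — point force P=7 kN at a=4/3 m (b=L-a=8/3):
  M_3 = Pa²(a+3b)(L-x)/L³ - Pa²b/L²  [x>a] = 7·(4/3)²·((4/3)+3·(8/3))·(4-3)/4³ - 7·(4/3)²·(8/3)/4² = -7/27 kN·m
Load 4 — applied couple M₀=16 kN·m at a=12/5 m (b=L-a=8/5):
  M_4 = R_Ax - M_A - M₀  [x>a] with R_A=144/25, M_A=128/25 = (144/25)·3 - (128/25) - 16 = -96/25 kN·m
Superposition: M = Σ M_i = 3289/5400 kN·m ≈ 0.609074 kN·m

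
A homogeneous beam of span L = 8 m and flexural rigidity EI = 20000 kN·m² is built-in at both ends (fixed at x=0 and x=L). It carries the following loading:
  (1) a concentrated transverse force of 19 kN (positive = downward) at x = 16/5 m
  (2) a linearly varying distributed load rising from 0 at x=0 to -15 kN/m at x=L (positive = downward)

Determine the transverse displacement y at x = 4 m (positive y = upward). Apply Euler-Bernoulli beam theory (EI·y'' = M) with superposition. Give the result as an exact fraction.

y(4) = 811/468750 m

Load 1 — point force P=19 kN at a=16/5 m (b=L-a=24/5):
  y_1 = -Pa²(L-x)²(3bL-(3b+a)(L-x))/(6L³EI)  [x>a] = -19·(16/5)²·(8-4)²·(3·(24/5)·8-(3·(24/5)+(16/5))·(8-4))/(6·8³·20000) = -532/234375 m
Load 2 — triangular load w₀=-15 kN/m (0→w₀ over full span):
  y_2 = -w₀x²(L-x)²(x+2L)/(120LEI) = -(-15)·4²·(8-4)²·(4+2·8)/(120·8·20000) = 1/250 m
Superposition: y = Σ y_i = 811/468750 m ≈ 0.001730 m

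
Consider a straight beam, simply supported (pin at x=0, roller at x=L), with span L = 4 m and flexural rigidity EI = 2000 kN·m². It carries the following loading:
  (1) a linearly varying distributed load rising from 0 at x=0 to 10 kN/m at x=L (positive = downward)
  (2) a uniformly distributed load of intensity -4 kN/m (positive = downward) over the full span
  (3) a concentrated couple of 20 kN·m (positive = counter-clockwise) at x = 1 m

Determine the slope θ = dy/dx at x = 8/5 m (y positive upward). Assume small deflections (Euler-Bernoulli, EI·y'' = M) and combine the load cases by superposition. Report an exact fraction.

Load 1 — triangular load w₀=10 kN/m (0→w₀ over full span):
  θ_1 = -w₀(7L⁴-30L²x²+15x⁴)/(360LEI) = -10·(7·4⁴-30·4²·(8/5)²+15·(8/5)⁴)/(360·4·2000) = -323/140625 rad
Load 2 — uniform load w=-4 kN/m over full span:
  θ_2 = -w(L³-6Lx²+4x³)/(24EI) = -(-4)·(4³-6·4·(8/5)²+4·(8/5)³)/(24·2000) = 74/46875 rad
Load 3 — applied couple M₀=20 kN·m at a=1 m (b=L-a=3):
  θ_3 = (M₀x²/(2L)-M₀(x-a)+C₁)/EI  [x>a] with C₁=M₀(3b²-L²)/(6L)=55/6 = (20·(8/5)²/(2·4)-20·((8/5)-1)+(55/6))/2000 = 107/60000 rad
Superposition: θ = Σ θ_i = 4793/4500000 rad ≈ 0.001065 rad

θ(8/5) = 4793/4500000 rad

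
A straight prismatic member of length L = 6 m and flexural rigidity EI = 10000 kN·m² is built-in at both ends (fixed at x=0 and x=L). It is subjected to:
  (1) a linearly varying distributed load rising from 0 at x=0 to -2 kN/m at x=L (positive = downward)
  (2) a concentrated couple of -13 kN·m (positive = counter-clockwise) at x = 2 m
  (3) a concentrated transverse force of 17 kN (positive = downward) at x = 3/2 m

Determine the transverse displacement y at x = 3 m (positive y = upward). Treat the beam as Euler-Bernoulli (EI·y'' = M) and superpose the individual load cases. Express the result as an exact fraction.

Load 1 — triangular load w₀=-2 kN/m (0→w₀ over full span):
  y_1 = -w₀x²(L-x)²(x+2L)/(120LEI) = -(-2)·3²·(6-3)²·(3+2·6)/(120·6·10000) = 27/80000 m
Load 2 — applied couple M₀=-13 kN·m at a=2 m (b=L-a=4):
  y_2 = (R_Ax³/6 - M_Ax²/2 - M₀(x-a)²/2)/EI  [x>a] with R_A=-26/9, M_A=0 = ((-26/9)·3³/6 - 0·3²/2 - (-13)·(3-2)²/2)/10000 = -13/20000 m
Load 3 — point force P=17 kN at a=3/2 m (b=L-a=9/2):
  y_3 = -Pa²(L-x)²(3bL-(3b+a)(L-x))/(6L³EI)  [x>a] = -17·(3/2)²·(6-3)²·(3·(9/2)·6-(3·(9/2)+(3/2))·(6-3))/(6·6³·10000) = -153/160000 m
Superposition: y = Σ y_i = -203/160000 m ≈ -0.001269 m

y(3) = -203/160000 m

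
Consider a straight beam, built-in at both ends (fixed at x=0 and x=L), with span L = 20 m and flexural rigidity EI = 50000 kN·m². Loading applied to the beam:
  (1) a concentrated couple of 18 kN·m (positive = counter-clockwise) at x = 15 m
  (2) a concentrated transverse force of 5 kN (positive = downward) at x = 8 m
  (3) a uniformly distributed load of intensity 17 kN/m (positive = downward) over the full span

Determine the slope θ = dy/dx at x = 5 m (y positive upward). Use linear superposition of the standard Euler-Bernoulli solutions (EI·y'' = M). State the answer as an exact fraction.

θ(5) = -35503/1600000 rad

Load 1 — applied couple M₀=18 kN·m at a=15 m (b=L-a=5):
  θ_1 = (R_Ax²/2 - M_Ax)/EI  [x≤a] with R_A=81/80, M_A=45/8 = ((81/80)·5²/2 - (45/8)·5)/50000 = -99/320000 rad
Load 2 — point force P=5 kN at a=8 m (b=L-a=12):
  θ_2 = -Pb²x(2aL-(3a+b)x)/(2L³EI)  [x≤a] = -5·12²·5·(2·8·20-(3·8+12)·5)/(2·20³·50000) = -63/100000 rad
Load 3 — uniform load w=17 kN/m over full span:
  θ_3 = -wx(L-x)(L-2x)/(12EI) = -17·5·(20-5)·(20-2·5)/(12·50000) = -17/800 rad
Superposition: θ = Σ θ_i = -35503/1600000 rad ≈ -0.022189 rad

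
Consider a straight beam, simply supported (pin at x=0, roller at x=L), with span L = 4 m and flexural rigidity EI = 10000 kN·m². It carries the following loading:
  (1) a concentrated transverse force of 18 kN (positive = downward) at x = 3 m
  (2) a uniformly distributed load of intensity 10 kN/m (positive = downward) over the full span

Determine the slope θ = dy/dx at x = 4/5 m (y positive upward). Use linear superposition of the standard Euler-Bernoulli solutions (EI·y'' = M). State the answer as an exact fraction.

Load 1 — point force P=18 kN at a=3 m (b=L-a=1):
  θ_1 = -Pb(L²-b²-3x²)/(6LEI)  [x≤a] = -18·1·(4²-1²-3·(4/5)²)/(6·4·10000) = -981/1000000 rad
Load 2 — uniform load w=10 kN/m over full span:
  θ_2 = -w(L³-6Lx²+4x³)/(24EI) = -10·(4³-6·4·(4/5)²+4·(4/5)³)/(24·10000) = -33/15625 rad
Superposition: θ = Σ θ_i = -3093/1000000 rad ≈ -0.003093 rad

θ(4/5) = -3093/1000000 rad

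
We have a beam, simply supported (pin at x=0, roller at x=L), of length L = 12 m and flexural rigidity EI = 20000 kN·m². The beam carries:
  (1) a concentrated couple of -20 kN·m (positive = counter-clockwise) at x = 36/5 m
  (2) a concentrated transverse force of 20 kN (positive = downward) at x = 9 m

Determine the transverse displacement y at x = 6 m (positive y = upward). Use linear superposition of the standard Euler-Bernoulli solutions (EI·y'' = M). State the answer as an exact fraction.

Load 1 — applied couple M₀=-20 kN·m at a=36/5 m (b=L-a=24/5):
  y_1 = (M₀x³/(6L)+C₁x)/EI  [x≤a] with C₁=M₀(3b²-L²)/(6L)=104/5 = ((-20)·6³/(6·12)+(104/5)·6)/20000 = 81/25000 m
Load 2 — point force P=20 kN at a=9 m (b=L-a=3):
  y_2 = -Pbx(L²-b²-x²)/(6LEI)  [x≤a] = -20·3·6·(12²-3²-6²)/(6·12·20000) = -99/4000 m
Superposition: y = Σ y_i = -2151/100000 m ≈ -0.021510 m

y(6) = -2151/100000 m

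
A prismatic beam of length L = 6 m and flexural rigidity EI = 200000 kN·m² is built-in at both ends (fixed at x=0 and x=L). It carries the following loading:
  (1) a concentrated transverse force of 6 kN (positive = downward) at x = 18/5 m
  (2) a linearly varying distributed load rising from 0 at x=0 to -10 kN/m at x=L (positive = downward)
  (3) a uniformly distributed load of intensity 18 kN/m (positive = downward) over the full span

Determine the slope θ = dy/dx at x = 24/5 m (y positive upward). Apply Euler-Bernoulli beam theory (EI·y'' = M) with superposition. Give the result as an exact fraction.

Load 1 — point force P=6 kN at a=18/5 m (b=L-a=12/5):
  θ_1 = Pa²(L-x)(2bL-(3b+a)(L-x))/(2L³EI)  [x>a] = 6·(18/5)²·(6-(24/5))·(2·(12/5)·6-(3·(12/5)+(18/5))·(6-(24/5)))/(2·6³·200000) = 2673/156250000 rad
Load 2 — triangular load w₀=-10 kN/m (0→w₀ over full span):
  θ_2 = -w₀(2x(L-x)(L-2x)(x+2L)+x²(L-x)²)/(120LEI) = -(-10)·(2·(24/5)·(6-(24/5))·(6-2·(24/5))·((24/5)+2·6)+(24/5)²·(6-(24/5))²)/(120·6·200000) = -18/390625 rad
Load 3 — uniform load w=18 kN/m over full span:
  θ_3 = -wx(L-x)(L-2x)/(12EI) = -18·(24/5)·(6-(24/5))·(6-2·(24/5))/(12·200000) = 243/1562500 rad
Superposition: θ = Σ θ_i = 19773/156250000 rad ≈ 0.000127 rad

θ(24/5) = 19773/156250000 rad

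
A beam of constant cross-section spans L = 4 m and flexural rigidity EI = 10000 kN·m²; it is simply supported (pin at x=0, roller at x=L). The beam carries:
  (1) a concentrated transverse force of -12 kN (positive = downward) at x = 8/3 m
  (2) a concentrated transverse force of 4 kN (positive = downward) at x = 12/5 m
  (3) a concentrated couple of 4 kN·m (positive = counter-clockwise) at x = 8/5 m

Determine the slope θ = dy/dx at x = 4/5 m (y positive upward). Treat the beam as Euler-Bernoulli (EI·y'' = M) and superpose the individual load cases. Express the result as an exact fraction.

θ(4/5) = 2389/4218750 rad

Load 1 — point force P=-12 kN at a=8/3 m (b=L-a=4/3):
  θ_1 = -Pb(L²-b²-3x²)/(6LEI)  [x≤a] = -(-12)·(4/3)·(4²-(4/3)²-3·(4/5)²)/(6·4·10000) = 346/421875 rad
Load 2 — point force P=4 kN at a=12/5 m (b=L-a=8/5):
  θ_2 = -Pb(L²-b²-3x²)/(6LEI)  [x≤a] = -4·(8/5)·(4²-(8/5)²-3·(4/5)²)/(6·4·10000) = -24/78125 rad
Load 3 — applied couple M₀=4 kN·m at a=8/5 m (b=L-a=12/5):
  θ_3 = (M₀x²/(2L)+C₁)/EI  [x≤a] with C₁=M₀(3b²-L²)/(6L)=16/75 = (4·(4/5)²/(2·4)+(16/75))/10000 = 1/18750 rad
Superposition: θ = Σ θ_i = 2389/4218750 rad ≈ 0.000566 rad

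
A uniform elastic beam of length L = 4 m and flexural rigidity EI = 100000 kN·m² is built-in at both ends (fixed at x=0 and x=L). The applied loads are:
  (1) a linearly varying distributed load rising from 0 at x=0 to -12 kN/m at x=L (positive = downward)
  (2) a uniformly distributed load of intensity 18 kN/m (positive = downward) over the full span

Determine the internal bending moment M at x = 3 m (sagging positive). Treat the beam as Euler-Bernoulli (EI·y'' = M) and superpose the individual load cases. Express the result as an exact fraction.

M(3) = 13/10 kN·m

Load 1 — triangular load w₀=-12 kN/m (0→w₀ over full span):
  M_1 = 3w₀Lx/20 - w₀L²/30 - w₀x³/(6L) = 3·(-12)·4·3/20 - (-12)·4²/30 - (-12)·3³/(6·4) = -17/10 kN·m
Load 2 — uniform load w=18 kN/m over full span:
  M_2 = wLx/2 - wL²/12 - wx²/2 = 18·4·3/2 - 18·4²/12 - 18·3²/2 = 3 kN·m
Superposition: M = Σ M_i = 13/10 kN·m ≈ 1.300000 kN·m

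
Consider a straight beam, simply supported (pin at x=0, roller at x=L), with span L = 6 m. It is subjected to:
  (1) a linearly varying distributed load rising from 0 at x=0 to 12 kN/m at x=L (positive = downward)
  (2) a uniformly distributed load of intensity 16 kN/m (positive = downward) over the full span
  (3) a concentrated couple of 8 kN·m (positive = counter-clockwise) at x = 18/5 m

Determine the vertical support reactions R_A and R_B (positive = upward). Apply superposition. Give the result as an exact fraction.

R_A = 184/3 kN, R_B = 212/3 kN

Load 1 — triangular load w₀=12 kN/m (0→w₀ over full span):
  R_A = w₀L/6 = 12·6/6 = 12 kN
  R_B = w₀L/3 = 12·6/3 = 24 kN
Load 2 — uniform load w=16 kN/m over full span:
  R_A = wL/2 = 16·6/2 = 48 kN
  R_B = wL/2 = 16·6/2 = 48 kN
Load 3 — applied couple M₀=8 kN·m at a=18/5 m (b=L-a=12/5):
  R_A = M₀/L = 8/6 = 4/3 kN
  R_B = -M₀/L = -8/6 = -4/3 kN
Superposition: R_A = 184/3 kN, R_B = 212/3 kN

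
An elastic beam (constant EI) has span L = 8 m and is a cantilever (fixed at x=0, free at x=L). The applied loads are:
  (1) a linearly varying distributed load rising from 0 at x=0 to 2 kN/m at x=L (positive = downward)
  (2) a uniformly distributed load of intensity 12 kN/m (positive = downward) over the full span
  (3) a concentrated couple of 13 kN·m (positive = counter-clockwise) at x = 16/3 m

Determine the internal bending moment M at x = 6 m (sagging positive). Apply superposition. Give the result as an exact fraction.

Load 1 — triangular load w₀=2 kN/m (0→w₀ over full span):
  M_1 = w₀Lx/2 - w₀L²/3 - w₀x³/(6L) = 2·8·6/2 - 2·8²/3 - 2·6³/(6·8) = -11/3 kN·m
Load 2 — uniform load w=12 kN/m over full span:
  M_2 = -w(L-x)²/2 = -12·(8-6)²/2 = -24 kN·m
Load 3 — applied couple M₀=13 kN·m at a=16/3 m (b=L-a=8/3):
  M_3 = 0  [x>a] = 0 kN·m
Superposition: M = Σ M_i = -83/3 kN·m ≈ -27.666667 kN·m

M(6) = -83/3 kN·m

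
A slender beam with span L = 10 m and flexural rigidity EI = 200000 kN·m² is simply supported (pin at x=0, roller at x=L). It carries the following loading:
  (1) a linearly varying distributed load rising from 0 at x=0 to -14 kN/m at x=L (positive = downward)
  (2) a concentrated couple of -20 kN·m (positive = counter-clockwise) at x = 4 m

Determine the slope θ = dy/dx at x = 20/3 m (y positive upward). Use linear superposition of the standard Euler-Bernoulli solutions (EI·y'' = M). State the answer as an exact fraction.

Load 1 — triangular load w₀=-14 kN/m (0→w₀ over full span):
  θ_1 = -w₀(7L⁴-30L²x²+15x⁴)/(360LEI) = -(-14)·(7·10⁴-30·10²·(20/3)²+15·(20/3)⁴)/(360·10·200000) = -637/972000 rad
Load 2 — applied couple M₀=-20 kN·m at a=4 m (b=L-a=6):
  θ_2 = (M₀x²/(2L)-M₀(x-a)+C₁)/EI  [x>a] with C₁=M₀(3b²-L²)/(6L)=-8/3 = ((-20)·(20/3)²/(2·10)-(-20)·((20/3)-4)+(-8/3))/200000 = 7/225000 rad
Superposition: θ = Σ θ_i = -15169/24300000 rad ≈ -0.000624 rad

θ(20/3) = -15169/24300000 rad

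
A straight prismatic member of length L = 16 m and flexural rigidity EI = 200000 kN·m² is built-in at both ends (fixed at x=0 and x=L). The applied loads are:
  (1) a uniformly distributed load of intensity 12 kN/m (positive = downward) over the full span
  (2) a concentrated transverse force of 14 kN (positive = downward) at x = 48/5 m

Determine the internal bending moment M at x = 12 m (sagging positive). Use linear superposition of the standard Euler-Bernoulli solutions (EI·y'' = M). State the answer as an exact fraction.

Load 1 — uniform load w=12 kN/m over full span:
  M_1 = wLx/2 - wL²/12 - wx²/2 = 12·16·12/2 - 12·16²/12 - 12·12²/2 = 32 kN·m
Load 2 — point force P=14 kN at a=48/5 m (b=L-a=32/5):
  M_2 = Pa²(a+3b)(L-x)/L³ - Pa²b/L²  [x>a] = 14·(48/5)²·((48/5)+3·(32/5))·(16-12)/16³ - 14·(48/5)²·(32/5)/16² = 504/125 kN·m
Superposition: M = Σ M_i = 4504/125 kN·m ≈ 36.032000 kN·m

M(12) = 4504/125 kN·m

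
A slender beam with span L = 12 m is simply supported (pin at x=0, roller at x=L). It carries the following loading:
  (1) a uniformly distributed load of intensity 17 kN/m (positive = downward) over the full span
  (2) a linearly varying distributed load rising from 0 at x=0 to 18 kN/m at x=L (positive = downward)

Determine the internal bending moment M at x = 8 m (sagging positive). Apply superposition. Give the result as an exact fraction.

M(8) = 432 kN·m

Load 1 — uniform load w=17 kN/m over full span:
  M_1 = wx(L-x)/2 = 17·8·(12-8)/2 = 272 kN·m
Load 2 — triangular load w₀=18 kN/m (0→w₀ over full span):
  M_2 = w₀Lx/6 - w₀x³/(6L) = 18·12·8/6 - 18·8³/(6·12) = 160 kN·m
Superposition: M = Σ M_i = 432 kN·m ≈ 432.000000 kN·m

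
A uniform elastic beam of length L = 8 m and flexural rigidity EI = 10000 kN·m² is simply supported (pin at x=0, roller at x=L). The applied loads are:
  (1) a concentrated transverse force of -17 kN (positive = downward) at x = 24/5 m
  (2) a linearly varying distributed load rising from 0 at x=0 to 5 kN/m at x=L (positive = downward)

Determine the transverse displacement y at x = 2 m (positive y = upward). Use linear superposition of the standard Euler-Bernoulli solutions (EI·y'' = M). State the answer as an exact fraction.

y(2) = 5489/2500000 m

Load 1 — point force P=-17 kN at a=24/5 m (b=L-a=16/5):
  y_1 = -Pbx(L²-b²-x²)/(6LEI)  [x≤a] = -(-17)·(16/5)·2·(8²-(16/5)²-2²)/(6·8·10000) = 5287/468750 m
Load 2 — triangular load w₀=5 kN/m (0→w₀ over full span):
  y_2 = -w₀x(7L⁴-10L²x²+3x⁴)/(360LEI) = -5·2·(7·8⁴-10·8²·2²+3·2⁴)/(360·8·10000) = -109/12000 m
Superposition: y = Σ y_i = 5489/2500000 m ≈ 0.002196 m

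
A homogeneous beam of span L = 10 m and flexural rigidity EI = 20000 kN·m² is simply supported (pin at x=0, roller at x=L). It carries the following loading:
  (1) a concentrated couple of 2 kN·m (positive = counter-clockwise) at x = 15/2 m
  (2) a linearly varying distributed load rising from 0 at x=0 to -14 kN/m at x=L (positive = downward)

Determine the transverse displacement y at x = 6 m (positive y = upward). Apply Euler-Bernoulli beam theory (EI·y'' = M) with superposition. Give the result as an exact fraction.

Load 1 — applied couple M₀=2 kN·m at a=15/2 m (b=L-a=5/2):
  y_1 = (M₀x³/(6L)+C₁x)/EI  [x≤a] with C₁=M₀(3b²-L²)/(6L)=-65/24 = (2·6³/(6·10)+(-65/24)·6)/20000 = -181/400000 m
Load 2 — triangular load w₀=-14 kN/m (0→w₀ over full span):
  y_2 = -w₀x(7L⁴-10L²x²+3x⁴)/(360LEI) = -(-14)·6·(7·10⁴-10·10²·6²+3·6⁴)/(360·10·20000) = 2072/46875 m
Superposition: y = Σ y_i = 262501/6000000 m ≈ 0.043750 m

y(6) = 262501/6000000 m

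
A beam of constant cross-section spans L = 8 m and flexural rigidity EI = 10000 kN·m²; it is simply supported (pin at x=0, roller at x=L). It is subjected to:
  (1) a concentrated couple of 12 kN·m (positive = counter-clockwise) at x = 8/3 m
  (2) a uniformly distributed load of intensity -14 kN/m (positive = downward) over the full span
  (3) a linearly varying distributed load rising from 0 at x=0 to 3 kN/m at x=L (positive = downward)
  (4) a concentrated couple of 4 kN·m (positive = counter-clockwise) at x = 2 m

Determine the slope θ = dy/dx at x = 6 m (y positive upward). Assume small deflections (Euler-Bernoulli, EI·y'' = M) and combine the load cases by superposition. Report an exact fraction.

θ(6) = -3889/200000 rad

Load 1 — applied couple M₀=12 kN·m at a=8/3 m (b=L-a=16/3):
  θ_1 = (M₀x²/(2L)-M₀(x-a)+C₁)/EI  [x>a] with C₁=M₀(3b²-L²)/(6L)=16/3 = (12·6²/(2·8)-12·(6-(8/3))+(16/3))/10000 = -23/30000 rad
Load 2 — uniform load w=-14 kN/m over full span:
  θ_2 = -w(L³-6Lx²+4x³)/(24EI) = -(-14)·(8³-6·8·6²+4·6³)/(24·10000) = -77/3750 rad
Load 3 — triangular load w₀=3 kN/m (0→w₀ over full span):
  θ_3 = -w₀(7L⁴-30L²x²+15x⁴)/(360LEI) = -3·(7·8⁴-30·8²·6²+15·6⁴)/(360·8·10000) = 1313/600000 rad
Load 4 — applied couple M₀=4 kN·m at a=2 m (b=L-a=6):
  θ_4 = (M₀x²/(2L)-M₀(x-a)+C₁)/EI  [x>a] with C₁=M₀(3b²-L²)/(6L)=11/3 = (4·6²/(2·8)-4·(6-2)+(11/3))/10000 = -1/3000 rad
Superposition: θ = Σ θ_i = -3889/200000 rad ≈ -0.019445 rad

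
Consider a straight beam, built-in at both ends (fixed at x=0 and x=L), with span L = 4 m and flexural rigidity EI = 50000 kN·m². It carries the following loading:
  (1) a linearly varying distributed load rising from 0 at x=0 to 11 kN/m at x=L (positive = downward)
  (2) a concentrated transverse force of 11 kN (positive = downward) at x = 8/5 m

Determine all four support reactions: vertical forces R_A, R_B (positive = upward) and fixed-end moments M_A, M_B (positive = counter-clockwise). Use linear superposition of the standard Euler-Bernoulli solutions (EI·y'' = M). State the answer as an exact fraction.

R_A = 1716/125 kN, M_A = 4576/375 kN·m, R_B = 2409/125 kN, M_B = -1628/125 kN·m

Load 1 — triangular load w₀=11 kN/m (0→w₀ over full span):
  R_A = 3w₀L/20 = 3·11·4/20 = 33/5 kN
  M_A = w₀L²/30 = 11·4²/30 = 88/15 kN·m
  R_B = 7w₀L/20 = 7·11·4/20 = 77/5 kN
  M_B = -w₀L²/20 = -11·4²/20 = -44/5 kN·m
Load 2 — point force P=11 kN at a=8/5 m (b=L-a=12/5):
  R_A = Pb²(3a+b)/L³ = 11·(12/5)²·(3·(8/5)+(12/5))/4³ = 891/125 kN
  M_A = Pab²/L² = 11·(8/5)·(12/5)²/4² = 792/125 kN·m
  R_B = Pa²(a+3b)/L³ = 11·(8/5)²·((8/5)+3·(12/5))/4³ = 484/125 kN
  M_B = -Pa²b/L² = -11·(8/5)²·(12/5)/4² = -528/125 kN·m
Superposition: R_A = 1716/125 kN, M_A = 4576/375 kN·m, R_B = 2409/125 kN, M_B = -1628/125 kN·m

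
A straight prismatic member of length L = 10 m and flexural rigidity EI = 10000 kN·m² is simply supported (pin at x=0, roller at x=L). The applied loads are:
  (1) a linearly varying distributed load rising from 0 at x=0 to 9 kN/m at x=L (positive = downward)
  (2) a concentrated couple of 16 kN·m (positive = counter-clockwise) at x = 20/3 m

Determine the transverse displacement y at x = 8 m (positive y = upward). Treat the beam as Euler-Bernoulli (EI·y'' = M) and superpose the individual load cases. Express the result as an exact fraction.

Load 1 — triangular load w₀=9 kN/m (0→w₀ over full span):
  y_1 = -w₀x(7L⁴-10L²x²+3x⁴)/(360LEI) = -9·8·(7·10⁴-10·10²·8²+3·8⁴)/(360·10·10000) = -1143/31250 m
Load 2 — applied couple M₀=16 kN·m at a=20/3 m (b=L-a=10/3):
  y_2 = (M₀x³/(6L)-M₀(x-a)²/2+C₁x)/EI  [x>a] with C₁=M₀(3b²-L²)/(6L)=-160/9 = (16·8³/(6·10)-16·(8-(20/3))²/2+(-160/9)·8)/10000 = -56/28125 m
Superposition: y = Σ y_i = -10847/281250 m ≈ -0.038567 m

y(8) = -10847/281250 m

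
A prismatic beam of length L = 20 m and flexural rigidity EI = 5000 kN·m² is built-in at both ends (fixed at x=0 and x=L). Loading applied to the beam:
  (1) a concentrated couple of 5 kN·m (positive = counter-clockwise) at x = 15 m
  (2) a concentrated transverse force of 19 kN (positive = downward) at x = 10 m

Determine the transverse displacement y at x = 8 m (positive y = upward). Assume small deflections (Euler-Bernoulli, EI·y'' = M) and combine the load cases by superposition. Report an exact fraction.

y(8) = -1103/7500 m

Load 1 — applied couple M₀=5 kN·m at a=15 m (b=L-a=5):
  y_1 = (R_Ax³/6 - M_Ax²/2)/EI  [x≤a] with R_A=9/32, M_A=25/16 = ((9/32)·8³/6 - (25/16)·8²/2)/5000 = -13/2500 m
Load 2 — point force P=19 kN at a=10 m (b=L-a=10):
  y_2 = -Pb²x²(3aL-(3a+b)x)/(6L³EI)  [x≤a] = -19·10²·8²·(3·10·20-(3·10+10)·8)/(6·20³·5000) = -266/1875 m
Superposition: y = Σ y_i = -1103/7500 m ≈ -0.147067 m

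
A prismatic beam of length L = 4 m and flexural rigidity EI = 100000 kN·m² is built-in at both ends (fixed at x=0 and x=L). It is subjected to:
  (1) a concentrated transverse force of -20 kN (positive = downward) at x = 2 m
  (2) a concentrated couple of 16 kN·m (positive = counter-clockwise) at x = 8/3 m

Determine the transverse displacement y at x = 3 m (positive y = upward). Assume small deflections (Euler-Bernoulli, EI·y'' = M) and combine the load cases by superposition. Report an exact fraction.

Load 1 — point force P=-20 kN at a=2 m (b=L-a=2):
  y_1 = -Pa²(L-x)²(3bL-(3b+a)(L-x))/(6L³EI)  [x>a] = -(-20)·2²·(4-3)²·(3·2·4-(3·2+2)·(4-3))/(6·4³·100000) = 1/30000 m
Load 2 — applied couple M₀=16 kN·m at a=8/3 m (b=L-a=4/3):
  y_2 = (R_Ax³/6 - M_Ax²/2 - M₀(x-a)²/2)/EI  [x>a] with R_A=16/3, M_A=16/3 = ((16/3)·3³/6 - (16/3)·3²/2 - 16·(3-(8/3))²/2)/100000 = -1/112500 m
Superposition: y = Σ y_i = 11/450000 m ≈ 0.000024 m

y(3) = 11/450000 m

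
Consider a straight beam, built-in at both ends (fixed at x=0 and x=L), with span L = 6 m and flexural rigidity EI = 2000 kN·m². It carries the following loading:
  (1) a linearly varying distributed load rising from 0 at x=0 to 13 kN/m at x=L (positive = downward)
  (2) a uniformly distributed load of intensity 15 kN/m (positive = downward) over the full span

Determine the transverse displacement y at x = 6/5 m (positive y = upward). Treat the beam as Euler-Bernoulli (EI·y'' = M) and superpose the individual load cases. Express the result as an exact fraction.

y(6/5) = -27972/1953125 m

Load 1 — triangular load w₀=13 kN/m (0→w₀ over full span):
  y_1 = -w₀x²(L-x)²(x+2L)/(120LEI) = -13·(6/5)²·(6-(6/5))²·((6/5)+2·6)/(120·6·2000) = -7722/1953125 m
Load 2 — uniform load w=15 kN/m over full span:
  y_2 = -wx²(L-x)²/(24EI) = -15·(6/5)²·(6-(6/5))²/(24·2000) = -162/15625 m
Superposition: y = Σ y_i = -27972/1953125 m ≈ -0.014322 m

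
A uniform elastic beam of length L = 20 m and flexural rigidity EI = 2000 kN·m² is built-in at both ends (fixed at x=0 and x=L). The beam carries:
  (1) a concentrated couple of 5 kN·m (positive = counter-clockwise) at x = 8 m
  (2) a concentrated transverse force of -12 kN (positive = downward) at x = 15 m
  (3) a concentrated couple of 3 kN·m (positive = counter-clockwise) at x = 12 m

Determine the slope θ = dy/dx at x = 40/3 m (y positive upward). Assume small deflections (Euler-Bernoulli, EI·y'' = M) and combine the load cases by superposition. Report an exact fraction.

θ(40/3) = -127/15000 rad

Load 1 — applied couple M₀=5 kN·m at a=8 m (b=L-a=12):
  θ_1 = (R_Ax²/2 - M_Ax - M₀(x-a))/EI  [x>a] with R_A=9/25, M_A=3/5 = ((9/25)·(40/3)²/2 - (3/5)·(40/3) - 5·((40/3)-8))/2000 = -1/750 rad
Load 2 — point force P=-12 kN at a=15 m (b=L-a=5):
  θ_2 = -Pb²x(2aL-(3a+b)x)/(2L³EI)  [x≤a] = -(-12)·5²·(40/3)·(2·15·20-(3·15+5)·(40/3))/(2·20³·2000) = -1/120 rad
Load 3 — applied couple M₀=3 kN·m at a=12 m (b=L-a=8):
  θ_3 = (R_Ax²/2 - M_Ax - M₀(x-a))/EI  [x>a] with R_A=27/125, M_A=24/25 = ((27/125)·(40/3)²/2 - (24/25)·(40/3) - 3·((40/3)-12))/2000 = 3/2500 rad
Superposition: θ = Σ θ_i = -127/15000 rad ≈ -0.008467 rad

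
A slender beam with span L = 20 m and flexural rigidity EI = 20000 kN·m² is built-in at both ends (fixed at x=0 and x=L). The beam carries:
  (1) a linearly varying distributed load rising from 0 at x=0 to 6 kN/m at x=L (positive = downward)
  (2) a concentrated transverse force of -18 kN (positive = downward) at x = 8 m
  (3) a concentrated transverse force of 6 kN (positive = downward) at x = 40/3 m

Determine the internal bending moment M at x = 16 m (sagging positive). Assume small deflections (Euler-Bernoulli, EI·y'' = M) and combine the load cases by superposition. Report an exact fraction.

Load 1 — triangular load w₀=6 kN/m (0→w₀ over full span):
  M_1 = 3w₀Lx/20 - w₀L²/30 - w₀x³/(6L) = 3·6·20·16/20 - 6·20²/30 - 6·16³/(6·20) = 16/5 kN·m
Load 2 — point force P=-18 kN at a=8 m (b=L-a=12):
  M_2 = Pa²(a+3b)(L-x)/L³ - Pa²b/L²  [x>a] = (-18)·8²·(8+3·12)·(20-16)/20³ - (-18)·8²·12/20² = 1152/125 kN·m
Load 3 — point force P=6 kN at a=40/3 m (b=L-a=20/3):
  M_3 = Pa²(a+3b)(L-x)/L³ - Pa²b/L²  [x>a] = 6·(40/3)²·((40/3)+3·(20/3))·(20-16)/20³ - 6·(40/3)²·(20/3)/20² = 0 kN·m
Superposition: M = Σ M_i = 1552/125 kN·m ≈ 12.416000 kN·m

M(16) = 1552/125 kN·m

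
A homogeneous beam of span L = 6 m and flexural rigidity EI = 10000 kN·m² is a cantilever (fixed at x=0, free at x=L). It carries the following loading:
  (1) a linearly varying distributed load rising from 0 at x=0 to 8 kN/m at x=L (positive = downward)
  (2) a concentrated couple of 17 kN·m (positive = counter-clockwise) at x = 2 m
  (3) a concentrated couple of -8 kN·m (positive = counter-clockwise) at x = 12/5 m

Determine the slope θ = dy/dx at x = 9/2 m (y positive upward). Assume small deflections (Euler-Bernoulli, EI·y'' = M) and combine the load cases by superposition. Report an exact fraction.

Load 1 — triangular load w₀=8 kN/m (0→w₀ over full span):
  θ_1 = (w₀Lx²/4-w₀L²x/3-w₀x⁴/(24L))/EI = (8·6·(9/2)²/4-8·6²·(9/2)/3-8·(9/2)⁴/(24·6))/10000 = -6777/320000 rad
Load 2 — applied couple M₀=17 kN·m at a=2 m (b=L-a=4):
  θ_2 = M₀a/EI  [x>a] = 17·2/10000 = 17/5000 rad
Load 3 — applied couple M₀=-8 kN·m at a=12/5 m (b=L-a=18/5):
  θ_3 = M₀a/EI  [x>a] = (-8)·(12/5)/10000 = -6/3125 rad
Superposition: θ = Σ θ_i = -31517/1600000 rad ≈ -0.019698 rad

θ(9/2) = -31517/1600000 rad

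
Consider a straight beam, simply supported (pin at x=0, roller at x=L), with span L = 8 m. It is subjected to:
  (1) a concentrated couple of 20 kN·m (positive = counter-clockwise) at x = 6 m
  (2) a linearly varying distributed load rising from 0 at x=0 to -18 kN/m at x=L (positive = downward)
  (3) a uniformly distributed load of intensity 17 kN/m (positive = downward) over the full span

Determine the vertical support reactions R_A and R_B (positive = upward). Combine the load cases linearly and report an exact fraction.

Load 1 — applied couple M₀=20 kN·m at a=6 m (b=L-a=2):
  R_A = M₀/L = 20/8 = 5/2 kN
  R_B = -M₀/L = -20/8 = -5/2 kN
Load 2 — triangular load w₀=-18 kN/m (0→w₀ over full span):
  R_A = w₀L/6 = (-18)·8/6 = -24 kN
  R_B = w₀L/3 = (-18)·8/3 = -48 kN
Load 3 — uniform load w=17 kN/m over full span:
  R_A = wL/2 = 17·8/2 = 68 kN
  R_B = wL/2 = 17·8/2 = 68 kN
Superposition: R_A = 93/2 kN, R_B = 35/2 kN

R_A = 93/2 kN, R_B = 35/2 kN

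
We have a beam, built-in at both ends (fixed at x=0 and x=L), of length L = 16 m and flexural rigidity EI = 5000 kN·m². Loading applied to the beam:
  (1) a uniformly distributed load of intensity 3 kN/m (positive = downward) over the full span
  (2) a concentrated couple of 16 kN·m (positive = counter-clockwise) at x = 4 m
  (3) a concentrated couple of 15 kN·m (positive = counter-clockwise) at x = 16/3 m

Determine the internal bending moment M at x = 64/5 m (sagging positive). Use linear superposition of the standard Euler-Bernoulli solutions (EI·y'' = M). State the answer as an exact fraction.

Load 1 — uniform load w=3 kN/m over full span:
  M_1 = wLx/2 - wL²/12 - wx²/2 = 3·16·(64/5)/2 - 3·16²/12 - 3·(64/5)²/2 = -64/25 kN·m
Load 2 — applied couple M₀=16 kN·m at a=4 m (b=L-a=12):
  M_2 = R_Ax - M_A - M₀  [x>a] with R_A=9/8, M_A=-3 = (9/8)·(64/5) - (-3) - 16 = 7/5 kN·m
Load 3 — applied couple M₀=15 kN·m at a=16/3 m (b=L-a=32/3):
  M_3 = R_Ax - M_A - M₀  [x>a] with R_A=5/4, M_A=0 = (5/4)·(64/5) - 0 - 15 = 1 kN·m
Superposition: M = Σ M_i = -4/25 kN·m ≈ -0.160000 kN·m

M(64/5) = -4/25 kN·m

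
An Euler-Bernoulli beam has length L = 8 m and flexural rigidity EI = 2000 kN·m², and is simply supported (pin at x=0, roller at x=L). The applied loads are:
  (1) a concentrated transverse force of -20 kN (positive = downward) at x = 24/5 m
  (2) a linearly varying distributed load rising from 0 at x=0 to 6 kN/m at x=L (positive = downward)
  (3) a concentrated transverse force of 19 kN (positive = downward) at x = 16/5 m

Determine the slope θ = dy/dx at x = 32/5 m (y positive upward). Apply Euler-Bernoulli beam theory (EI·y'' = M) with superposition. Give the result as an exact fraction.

θ(32/5) = 5096/234375 rad

Load 1 — point force P=-20 kN at a=24/5 m (b=L-a=16/5):
  θ_1 = -Pa(2L²-6Lx+3x²+a²)/(6LEI)  [x>a] = -(-20)·(24/5)·(2·8²-6·8·(32/5)+3·(32/5)²+(24/5)²)/(6·8·2000) = -104/3125 rad
Load 2 — triangular load w₀=6 kN/m (0→w₀ over full span):
  θ_2 = -w₀(7L⁴-30L²x²+15x⁴)/(360LEI) = -6·(7·8⁴-30·8²·(32/5)²+15·(32/5)⁴)/(360·8·2000) = 6056/234375 rad
Load 3 — point force P=19 kN at a=16/5 m (b=L-a=24/5):
  θ_3 = -Pa(2L²-6Lx+3x²+a²)/(6LEI)  [x>a] = -19·(16/5)·(2·8²-6·8·(32/5)+3·(32/5)²+(16/5)²)/(6·8·2000) = 456/15625 rad
Superposition: θ = Σ θ_i = 5096/234375 rad ≈ 0.021743 rad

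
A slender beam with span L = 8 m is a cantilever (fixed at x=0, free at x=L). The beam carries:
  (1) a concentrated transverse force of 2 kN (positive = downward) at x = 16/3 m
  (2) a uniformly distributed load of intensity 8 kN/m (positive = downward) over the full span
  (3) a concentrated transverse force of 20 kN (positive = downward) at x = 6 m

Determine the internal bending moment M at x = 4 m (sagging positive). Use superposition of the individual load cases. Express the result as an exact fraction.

Load 1 — point force P=2 kN at a=16/3 m (b=L-a=8/3):
  M_1 = -P(a-x)  [x≤a] = -2·((16/3)-4) = -8/3 kN·m
Load 2 — uniform load w=8 kN/m over full span:
  M_2 = -w(L-x)²/2 = -8·(8-4)²/2 = -64 kN·m
Load 3 — point force P=20 kN at a=6 m (b=L-a=2):
  M_3 = -P(a-x)  [x≤a] = -20·(6-4) = -40 kN·m
Superposition: M = Σ M_i = -320/3 kN·m ≈ -106.666667 kN·m

M(4) = -320/3 kN·m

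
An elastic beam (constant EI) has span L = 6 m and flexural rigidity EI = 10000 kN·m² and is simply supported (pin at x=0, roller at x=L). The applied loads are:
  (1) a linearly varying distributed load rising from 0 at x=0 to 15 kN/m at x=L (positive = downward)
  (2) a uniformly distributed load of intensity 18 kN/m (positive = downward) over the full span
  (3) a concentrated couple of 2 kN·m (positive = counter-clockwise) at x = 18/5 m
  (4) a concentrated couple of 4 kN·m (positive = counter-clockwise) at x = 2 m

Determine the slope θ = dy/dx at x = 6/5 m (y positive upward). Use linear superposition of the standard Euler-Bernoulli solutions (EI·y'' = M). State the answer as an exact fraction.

Load 1 — triangular load w₀=15 kN/m (0→w₀ over full span):
  θ_1 = -w₀(7L⁴-30L²x²+15x⁴)/(360LEI) = -15·(7·6⁴-30·6²·(6/5)²+15·(6/5)⁴)/(360·6·10000) = -819/156250 rad
Load 2 — uniform load w=18 kN/m over full span:
  θ_2 = -w(L³-6Lx²+4x³)/(24EI) = -18·(6³-6·6·(6/5)²+4·(6/5)³)/(24·10000) = -8019/625000 rad
Load 3 — applied couple M₀=2 kN·m at a=18/5 m (b=L-a=12/5):
  θ_3 = (M₀x²/(2L)+C₁)/EI  [x≤a] with C₁=M₀(3b²-L²)/(6L)=-26/25 = (2·(6/5)²/(2·6)+(-26/25))/10000 = -1/12500 rad
Load 4 — applied couple M₀=4 kN·m at a=2 m (b=L-a=4):
  θ_4 = (M₀x²/(2L)+C₁)/EI  [x≤a] with C₁=M₀(3b²-L²)/(6L)=4/3 = (4·(6/5)²/(2·6)+(4/3))/10000 = 17/93750 rad
Superposition: θ = Σ θ_i = -6739/375000 rad ≈ -0.017971 rad

θ(6/5) = -6739/375000 rad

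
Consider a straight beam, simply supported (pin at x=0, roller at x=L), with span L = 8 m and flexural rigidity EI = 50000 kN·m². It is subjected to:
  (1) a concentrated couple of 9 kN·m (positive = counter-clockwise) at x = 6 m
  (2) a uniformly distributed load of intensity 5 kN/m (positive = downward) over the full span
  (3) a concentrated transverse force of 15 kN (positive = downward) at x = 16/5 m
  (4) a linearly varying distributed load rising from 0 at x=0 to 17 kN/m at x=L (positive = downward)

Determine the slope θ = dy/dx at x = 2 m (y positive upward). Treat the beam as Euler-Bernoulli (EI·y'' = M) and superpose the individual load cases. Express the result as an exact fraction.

θ(2) = -224641/45000000 rad

Load 1 — applied couple M₀=9 kN·m at a=6 m (b=L-a=2):
  θ_1 = (M₀x²/(2L)+C₁)/EI  [x≤a] with C₁=M₀(3b²-L²)/(6L)=-39/4 = (9·2²/(2·8)+(-39/4))/50000 = -3/20000 rad
Load 2 — uniform load w=5 kN/m over full span:
  θ_2 = -w(L³-6Lx²+4x³)/(24EI) = -5·(8³-6·8·2²+4·2³)/(24·50000) = -11/7500 rad
Load 3 — point force P=15 kN at a=16/5 m (b=L-a=24/5):
  θ_3 = -Pb(L²-b²-3x²)/(6LEI)  [x≤a] = -15·(24/5)·(8²-(24/5)²-3·2²)/(6·8·50000) = -543/625000 rad
Load 4 — triangular load w₀=17 kN/m (0→w₀ over full span):
  θ_4 = -w₀(7L⁴-30L²x²+15x⁴)/(360LEI) = -17·(7·8⁴-30·8²·2²+15·2⁴)/(360·8·50000) = -22559/9000000 rad
Superposition: θ = Σ θ_i = -224641/45000000 rad ≈ -0.004992 rad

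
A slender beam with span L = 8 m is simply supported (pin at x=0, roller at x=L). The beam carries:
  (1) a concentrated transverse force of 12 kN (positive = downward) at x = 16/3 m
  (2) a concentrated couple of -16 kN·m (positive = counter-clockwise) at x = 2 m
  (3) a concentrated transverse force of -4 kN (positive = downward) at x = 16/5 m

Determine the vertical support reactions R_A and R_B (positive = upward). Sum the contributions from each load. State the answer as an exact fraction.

Load 1 — point force P=12 kN at a=16/3 m (b=L-a=8/3):
  R_A = Pb/L = 12·(8/3)/8 = 4 kN
  R_B = Pa/L = 12·(16/3)/8 = 8 kN
Load 2 — applied couple M₀=-16 kN·m at a=2 m (b=L-a=6):
  R_A = M₀/L = (-16)/8 = -2 kN
  R_B = -M₀/L = -(-16)/8 = 2 kN
Load 3 — point force P=-4 kN at a=16/5 m (b=L-a=24/5):
  R_A = Pb/L = (-4)·(24/5)/8 = -12/5 kN
  R_B = Pa/L = (-4)·(16/5)/8 = -8/5 kN
Superposition: R_A = -2/5 kN, R_B = 42/5 kN

R_A = -2/5 kN, R_B = 42/5 kN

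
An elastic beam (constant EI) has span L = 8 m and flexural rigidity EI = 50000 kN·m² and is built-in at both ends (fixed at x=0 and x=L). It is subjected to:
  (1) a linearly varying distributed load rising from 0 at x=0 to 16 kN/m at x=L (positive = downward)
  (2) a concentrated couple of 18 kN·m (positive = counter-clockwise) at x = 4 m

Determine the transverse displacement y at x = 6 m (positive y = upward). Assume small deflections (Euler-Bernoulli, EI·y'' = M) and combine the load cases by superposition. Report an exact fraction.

Load 1 — triangular load w₀=16 kN/m (0→w₀ over full span):
  y_1 = -w₀x²(L-x)²(x+2L)/(120LEI) = -16·6²·(8-6)²·(6+2·8)/(120·8·50000) = -33/31250 m
Load 2 — applied couple M₀=18 kN·m at a=4 m (b=L-a=4):
  y_2 = (R_Ax³/6 - M_Ax²/2 - M₀(x-a)²/2)/EI  [x>a] with R_A=27/8, M_A=9/2 = ((27/8)·6³/6 - (9/2)·6²/2 - 18·(6-4)²/2)/50000 = 9/100000 m
Superposition: y = Σ y_i = -483/500000 m ≈ -0.000966 m

y(6) = -483/500000 m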